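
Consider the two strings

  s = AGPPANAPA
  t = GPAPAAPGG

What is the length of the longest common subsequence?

6

Pick G [2,1] → P [3,2] → P [4,4] → A [5,5] → A [7,6] → P [8,7]; all 6 characters appear in both, in order. Since dp[9][9] = 6, nothing longer is possible.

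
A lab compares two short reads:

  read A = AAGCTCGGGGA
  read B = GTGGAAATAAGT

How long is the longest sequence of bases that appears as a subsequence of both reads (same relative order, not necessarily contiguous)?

One common subsequence of length 5: G (read A #3, read B #1), T (read A #5, read B #2), G (read A #7, read B #3), G (read A #8, read B #4), G (read A #9, read B #11). dp[11][12] = 5 confirms this is the maximum.

5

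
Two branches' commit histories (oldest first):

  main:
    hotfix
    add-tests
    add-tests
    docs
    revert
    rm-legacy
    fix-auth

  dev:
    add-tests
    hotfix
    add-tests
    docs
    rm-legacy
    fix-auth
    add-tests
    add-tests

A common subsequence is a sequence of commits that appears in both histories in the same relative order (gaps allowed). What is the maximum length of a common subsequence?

Pick hotfix at main[1]=dev[2]; then add-tests at main[3]=dev[3]; then docs at main[4]=dev[4]; then rm-legacy at main[6]=dev[5]; then fix-auth at main[7]=dev[6]; all 5 commits appear in both, in order, and the DP table's final entry dp[7][8] is also 5, so no common subsequence is longer.

5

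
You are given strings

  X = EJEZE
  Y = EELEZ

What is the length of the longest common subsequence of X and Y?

Match E (X #1, Y #2), E (X #3, Y #4), Z (X #4, Y #5) — 3 characters in the same relative order in both. The LCS DP gives dp[5][5] = 3, so this is optimal.

3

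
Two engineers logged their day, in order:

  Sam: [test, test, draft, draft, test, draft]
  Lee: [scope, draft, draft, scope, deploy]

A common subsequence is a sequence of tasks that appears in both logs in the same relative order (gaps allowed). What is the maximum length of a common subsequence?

Match draft (Sam #3, Lee #2) → draft (Sam #4, Lee #3) — 2 tasks in the same relative order in both. Since dp[6][5] = 2, nothing longer is possible.

2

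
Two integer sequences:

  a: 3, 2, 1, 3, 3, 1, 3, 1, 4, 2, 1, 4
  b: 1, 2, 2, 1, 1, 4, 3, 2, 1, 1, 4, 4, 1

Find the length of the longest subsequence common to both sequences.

7

Taking 2 at a[2]=b[3], then 1 at a[3]=b[5], then 3 at a[4]=b[7], then 1 at a[6]=b[9], then 1 at a[8]=b[10], then 4 at a[9]=b[12], then 1 at a[11]=b[13] gives a common subsequence of length 7, and the DP table's final entry dp[12][13] is also 7, so no common subsequence is longer.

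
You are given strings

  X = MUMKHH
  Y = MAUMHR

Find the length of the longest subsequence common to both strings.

Pick M [1,1], then U [2,3], then M [3,4], then H [5,5]; all 4 characters appear in both, in order, and the DP table's final entry dp[6][6] is also 4, so no common subsequence is longer.

4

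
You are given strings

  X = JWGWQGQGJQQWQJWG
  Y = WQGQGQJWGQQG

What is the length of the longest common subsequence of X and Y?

9

Taking W [2,1]; then G [3,3]; then Q [5,4]; then G [6,5]; then Q [7,6]; then G [8,9]; then Q [11,10]; then Q [13,11]; then G [16,12] gives a common subsequence of length 9. The LCS DP gives dp[16][12] = 9, so this is optimal.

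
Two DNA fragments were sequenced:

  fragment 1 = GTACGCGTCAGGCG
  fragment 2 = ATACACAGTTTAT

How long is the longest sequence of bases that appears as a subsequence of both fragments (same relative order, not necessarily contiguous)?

Taking T (fragment 1 #2, fragment 2 #2), A (fragment 1 #3, fragment 2 #3), C (fragment 1 #4, fragment 2 #4), C (fragment 1 #6, fragment 2 #6), G (fragment 1 #7, fragment 2 #8), T (fragment 1 #8, fragment 2 #11), A (fragment 1 #10, fragment 2 #12) gives a common subsequence of length 7, and the DP table's final entry dp[14][13] is also 7, so no common subsequence is longer.

7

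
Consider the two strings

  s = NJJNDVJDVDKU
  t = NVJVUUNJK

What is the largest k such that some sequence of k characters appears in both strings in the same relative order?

One common subsequence of length 5: N at s[1]=t[1], J at s[2]=t[3], N at s[4]=t[7], J at s[7]=t[8], K at s[11]=t[9]. Since dp[12][9] = 5, nothing longer is possible.

5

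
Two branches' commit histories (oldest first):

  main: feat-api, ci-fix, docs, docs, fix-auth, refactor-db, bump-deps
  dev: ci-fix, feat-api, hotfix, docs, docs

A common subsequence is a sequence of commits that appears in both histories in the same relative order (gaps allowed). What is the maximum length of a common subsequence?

Taking feat-api [1,2], then docs [3,4], then docs [4,5] gives a common subsequence of length 3. The LCS DP gives dp[7][5] = 3, so this is optimal.

3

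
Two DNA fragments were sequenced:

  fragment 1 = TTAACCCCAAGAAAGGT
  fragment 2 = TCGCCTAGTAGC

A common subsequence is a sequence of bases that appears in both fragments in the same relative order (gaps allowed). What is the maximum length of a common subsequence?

8

One common subsequence of length 8: T at fragment 1[2]=fragment 2[1], then C at fragment 1[5]=fragment 2[2], then C at fragment 1[6]=fragment 2[4], then C at fragment 1[7]=fragment 2[5], then A at fragment 1[10]=fragment 2[7], then G at fragment 1[11]=fragment 2[8], then A at fragment 1[14]=fragment 2[10], then G at fragment 1[15]=fragment 2[11]. Since dp[17][12] = 8, nothing longer is possible.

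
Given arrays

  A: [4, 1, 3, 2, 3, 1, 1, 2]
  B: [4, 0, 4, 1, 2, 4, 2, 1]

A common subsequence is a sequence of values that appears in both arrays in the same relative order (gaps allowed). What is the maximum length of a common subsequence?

One common subsequence of length 4: 4 [1,3], 1 [2,4], 2 [4,7], 1 [7,8]. Since dp[8][8] = 4, nothing longer is possible.

4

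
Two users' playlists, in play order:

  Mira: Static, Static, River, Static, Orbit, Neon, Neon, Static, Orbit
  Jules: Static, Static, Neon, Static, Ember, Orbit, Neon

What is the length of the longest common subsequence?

5

Pick Static at Mira[1]=Jules[1] → Static at Mira[2]=Jules[2] → Static at Mira[4]=Jules[4] → Orbit at Mira[5]=Jules[6] → Neon at Mira[7]=Jules[7]; all 5 songs appear in both, in order. Since dp[9][7] = 5, nothing longer is possible.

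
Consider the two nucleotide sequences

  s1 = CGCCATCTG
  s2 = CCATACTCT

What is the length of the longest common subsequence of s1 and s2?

6

Match C [1,1] → C [3,2] → C [4,6] → T [6,7] → C [7,8] → T [8,9] — 6 bases in the same relative order in both. The LCS DP gives dp[9][9] = 6, so this is optimal.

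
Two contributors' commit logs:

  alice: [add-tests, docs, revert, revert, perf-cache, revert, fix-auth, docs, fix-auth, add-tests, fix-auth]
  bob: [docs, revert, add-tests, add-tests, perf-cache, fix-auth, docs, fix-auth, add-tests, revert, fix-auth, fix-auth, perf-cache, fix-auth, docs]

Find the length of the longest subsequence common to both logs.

Taking docs (alice #2, bob #1), revert (alice #3, bob #2), perf-cache (alice #5, bob #5), fix-auth (alice #7, bob #6), docs (alice #8, bob #7), fix-auth (alice #9, bob #8), add-tests (alice #10, bob #9), fix-auth (alice #11, bob #14) gives a common subsequence of length 8. Since dp[11][15] = 8, nothing longer is possible.

8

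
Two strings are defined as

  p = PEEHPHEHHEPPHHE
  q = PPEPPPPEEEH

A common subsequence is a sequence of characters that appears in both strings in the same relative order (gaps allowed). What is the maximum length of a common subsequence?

6

One common subsequence of length 6: P at p[1]=q[2], then E at p[2]=q[3], then E at p[3]=q[8], then E at p[7]=q[9], then E at p[10]=q[10], then H at p[14]=q[11]. Since dp[15][11] = 6, nothing longer is possible.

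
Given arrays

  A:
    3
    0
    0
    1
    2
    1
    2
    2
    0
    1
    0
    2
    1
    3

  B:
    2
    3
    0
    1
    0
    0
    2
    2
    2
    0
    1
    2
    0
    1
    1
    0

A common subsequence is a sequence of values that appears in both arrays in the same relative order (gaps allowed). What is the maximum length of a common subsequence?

Match 3 at A[1]=B[2] → 0 at A[2]=B[5] → 0 at A[3]=B[6] → 2 at A[5]=B[7] → 2 at A[7]=B[8] → 2 at A[8]=B[9] → 0 at A[9]=B[10] → 1 at A[10]=B[11] → 0 at A[11]=B[13] → 1 at A[13]=B[15] — 10 values in the same relative order in both. The LCS DP gives dp[14][16] = 10, so this is optimal.

10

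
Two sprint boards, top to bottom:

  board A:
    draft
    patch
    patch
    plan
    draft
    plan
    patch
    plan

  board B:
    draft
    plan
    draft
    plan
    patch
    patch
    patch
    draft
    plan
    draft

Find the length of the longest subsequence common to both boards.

6

Pick draft [1,1], plan [4,2], draft [5,3], plan [6,4], patch [7,7], plan [8,9]; all 6 tasks appear in both, in order, and the DP table's final entry dp[8][10] is also 6, so no common subsequence is longer.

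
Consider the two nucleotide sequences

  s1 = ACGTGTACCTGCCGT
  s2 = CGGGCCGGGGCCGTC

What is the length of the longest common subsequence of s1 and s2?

10

Match C (s1 #2, s2 #1), then G (s1 #3, s2 #3), then G (s1 #5, s2 #4), then C (s1 #8, s2 #5), then C (s1 #9, s2 #6), then G (s1 #11, s2 #10), then C (s1 #12, s2 #11), then C (s1 #13, s2 #12), then G (s1 #14, s2 #13), then T (s1 #15, s2 #14) — 10 bases in the same relative order in both. dp[15][15] = 10 confirms this is the maximum.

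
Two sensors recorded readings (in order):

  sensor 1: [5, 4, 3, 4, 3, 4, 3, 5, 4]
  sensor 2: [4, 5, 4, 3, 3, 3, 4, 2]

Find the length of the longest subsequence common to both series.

6

Let dp[i][j] be the LCS length of the first i values of sensor 1 and the first j values of sensor 2. dp[i][j] = dp[i-1][j-1]+1 when the i-th and j-th values match, else max(dp[i-1][j], dp[i][j-1]).
    ·  4  5  4  3  3  3  4  2
 ·  0  0  0  0  0  0  0  0  0
 5  0  0  1  1  1  1  1  1  1
 4  0  1  1  2  2  2  2  2  2
 3  0  1  1  2  3  3  3  3  3
 4  0  1  1  2  3  3  3  4  4
 3  0  1  1  2  3  4  4  4  4
 4  0  1  1  2  3  4  4  5  5
 3  0  1  1  2  3  4  5  5  5
 5  0  1  2  2  3  4  5  5  5
 4  0  1  2  3  3  4  5  6  6
dp[9][8] = 6. One LCS (by backtracking along matches): 5, 4, 3, 3, 3, 4.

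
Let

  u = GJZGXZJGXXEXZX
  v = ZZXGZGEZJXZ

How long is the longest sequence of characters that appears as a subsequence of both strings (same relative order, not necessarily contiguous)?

7

Match G (u #1, v #4); then Z (u #3, v #5); then G (u #4, v #6); then Z (u #6, v #8); then J (u #7, v #9); then X (u #12, v #10); then Z (u #13, v #11) — 7 characters in the same relative order in both. dp[14][11] = 7 confirms this is the maximum.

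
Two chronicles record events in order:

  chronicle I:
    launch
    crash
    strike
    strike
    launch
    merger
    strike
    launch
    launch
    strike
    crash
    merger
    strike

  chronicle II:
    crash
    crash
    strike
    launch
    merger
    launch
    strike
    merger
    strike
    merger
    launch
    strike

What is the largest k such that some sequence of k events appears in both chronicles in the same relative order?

8

Pick crash (chronicle I #2, chronicle II #2), strike (chronicle I #4, chronicle II #3), launch (chronicle I #5, chronicle II #4), merger (chronicle I #6, chronicle II #5), strike (chronicle I #7, chronicle II #7), strike (chronicle I #10, chronicle II #9), merger (chronicle I #12, chronicle II #10), strike (chronicle I #13, chronicle II #12); all 8 events appear in both, in order. dp[13][12] = 8 confirms this is the maximum.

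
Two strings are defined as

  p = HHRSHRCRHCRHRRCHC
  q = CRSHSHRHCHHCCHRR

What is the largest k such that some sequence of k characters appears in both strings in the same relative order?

10

One common subsequence of length 10: H [1,4], H [2,6], R [3,7], H [5,8], C [7,9], H [9,11], C [10,13], H [12,14], R [13,15], R [14,16]. The LCS DP gives dp[17][16] = 10, so this is optimal.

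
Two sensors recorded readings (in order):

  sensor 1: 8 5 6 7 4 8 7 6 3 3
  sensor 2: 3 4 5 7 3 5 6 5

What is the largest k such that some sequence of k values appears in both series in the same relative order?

3

Match 5 [2,3] → 7 [4,4] → 6 [8,7] — 3 values in the same relative order in both. The LCS DP gives dp[10][8] = 3, so this is optimal.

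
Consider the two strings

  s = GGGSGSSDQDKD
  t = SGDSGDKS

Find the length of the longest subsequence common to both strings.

5

Taking G (s #1, t #2), then S (s #4, t #4), then G (s #5, t #5), then D (s #10, t #6), then K (s #11, t #7) gives a common subsequence of length 5, and the DP table's final entry dp[12][8] is also 5, so no common subsequence is longer.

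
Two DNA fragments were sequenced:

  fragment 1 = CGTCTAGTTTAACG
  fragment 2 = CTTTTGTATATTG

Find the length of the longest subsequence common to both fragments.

Taking C [1,1]; then T [3,2]; then T [5,3]; then T [8,4]; then T [9,5]; then T [10,7]; then A [11,8]; then A [12,10]; then G [14,13] gives a common subsequence of length 9. Since dp[14][13] = 9, nothing longer is possible.

9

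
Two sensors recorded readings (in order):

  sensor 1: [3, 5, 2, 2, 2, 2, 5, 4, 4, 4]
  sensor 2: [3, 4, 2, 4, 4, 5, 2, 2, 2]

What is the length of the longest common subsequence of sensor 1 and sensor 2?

5

Taking 3 at sensor 1[1]=sensor 2[1]; then 5 at sensor 1[2]=sensor 2[6]; then 2 at sensor 1[4]=sensor 2[7]; then 2 at sensor 1[5]=sensor 2[8]; then 2 at sensor 1[6]=sensor 2[9] gives a common subsequence of length 5, and the DP table's final entry dp[10][9] is also 5, so no common subsequence is longer.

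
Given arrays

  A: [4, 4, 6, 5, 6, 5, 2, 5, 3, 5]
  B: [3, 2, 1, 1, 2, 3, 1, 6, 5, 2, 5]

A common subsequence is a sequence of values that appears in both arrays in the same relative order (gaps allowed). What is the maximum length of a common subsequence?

4

Taking 6 [5,8], 5 [6,9], 2 [7,10], 5 [10,11] gives a common subsequence of length 4. Since dp[10][11] = 4, nothing longer is possible.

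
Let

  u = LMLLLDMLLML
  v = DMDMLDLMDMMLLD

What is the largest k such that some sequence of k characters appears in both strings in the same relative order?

Taking M [2,4] → L [3,5] → L [4,7] → D [6,9] → M [7,11] → L [8,12] → L [9,13] gives a common subsequence of length 7. Since dp[11][14] = 7, nothing longer is possible.

7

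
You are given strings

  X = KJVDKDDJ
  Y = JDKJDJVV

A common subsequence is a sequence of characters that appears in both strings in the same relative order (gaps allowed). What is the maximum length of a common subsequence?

Let dp[i][j] be the LCS length of the first i characters of X and the first j characters of Y. dp[i][j] = dp[i-1][j-1]+1 when the i-th and j-th characters match, else max(dp[i-1][j], dp[i][j-1]).
    ·  J  D  K  J  D  J  V  V
 ·  0  0  0  0  0  0  0  0  0
 K  0  0  0  1  1  1  1  1  1
 J  0  1  1  1  2  2  2  2  2
 V  0  1  1  1  2  2  2  3  3
 D  0  1  2  2  2  3  3  3  3
 K  0  1  2  3  3  3  3  3  3
 D  0  1  2  3  3  4  4  4  4
 D  0  1  2  3  3  4  4  4  4
 J  0  1  2  3  4  4  5  5  5
dp[8][8] = 5. One LCS (by backtracking along matches): JDKDJ.

5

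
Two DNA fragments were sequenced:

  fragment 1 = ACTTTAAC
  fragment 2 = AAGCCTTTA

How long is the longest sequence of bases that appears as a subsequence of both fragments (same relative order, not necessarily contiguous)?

One common subsequence of length 6: A at fragment 1[1]=fragment 2[2], then C at fragment 1[2]=fragment 2[5], then T at fragment 1[3]=fragment 2[6], then T at fragment 1[4]=fragment 2[7], then T at fragment 1[5]=fragment 2[8], then A at fragment 1[7]=fragment 2[9]. Since dp[8][9] = 6, nothing longer is possible.

6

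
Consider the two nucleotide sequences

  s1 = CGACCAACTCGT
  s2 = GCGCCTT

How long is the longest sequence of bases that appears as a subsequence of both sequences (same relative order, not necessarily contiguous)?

One common subsequence of length 6: C [1,2]; then G [2,3]; then C [5,4]; then C [8,5]; then T [9,6]; then T [12,7]. Since dp[12][7] = 6, nothing longer is possible.

6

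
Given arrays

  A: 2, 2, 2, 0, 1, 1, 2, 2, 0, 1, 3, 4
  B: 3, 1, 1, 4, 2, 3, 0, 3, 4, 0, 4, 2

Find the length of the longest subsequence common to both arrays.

Let dp[i][j] be the LCS length of the first i values of A and the first j values of B. dp[i][j] = dp[i-1][j-1]+1 when the i-th and j-th values match, else max(dp[i-1][j], dp[i][j-1]).
    ·  3  1  1  4  2  3  0  3  4  0  4  2
 ·  0  0  0  0  0  0  0  0  0  0  0  0  0
 2  0  0  0  0  0  1  1  1  1  1  1  1  1
 2  0  0  0  0  0  1  1  1  1  1  1  1  2
 2  0  0  0  0  0  1  1  1  1  1  1  1  2
 0  0  0  0  0  0  1  1  2  2  2  2  2  2
 1  0  0  1  1  1  1  1  2  2  2  2  2  2
 1  0  0  1  2  2  2  2  2  2  2  2  2  2
 2  0  0  1  2  2  3  3  3  3  3  3  3  3
 2  0  0  1  2  2  3  3  3  3  3  3  3  4
 0  0  0  1  2  2  3  3  4  4  4  4  4  4
 1  0  0  1  2  2  3  3  4  4  4  4  4  4
 3  0  1  1  2  2  3  4  4  5  5  5  5  5
 4  0  1  1  2  3  3  4  4  5  6  6  6  6
dp[12][12] = 6. One LCS (by backtracking along matches): 1, 1, 2, 0, 3, 4.

6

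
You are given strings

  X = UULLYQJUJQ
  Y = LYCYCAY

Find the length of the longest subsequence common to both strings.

2

Match L (X #3, Y #1) → Y (X #5, Y #7) — 2 characters in the same relative order in both. Since dp[10][7] = 2, nothing longer is possible.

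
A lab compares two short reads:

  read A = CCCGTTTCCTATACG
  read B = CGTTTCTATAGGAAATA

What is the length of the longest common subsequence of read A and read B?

11

One common subsequence of length 11: C at read A[3]=read B[1]; then G at read A[4]=read B[2]; then T at read A[5]=read B[3]; then T at read A[6]=read B[4]; then T at read A[7]=read B[5]; then C at read A[9]=read B[6]; then T at read A[10]=read B[7]; then A at read A[11]=read B[8]; then T at read A[12]=read B[9]; then A at read A[13]=read B[10]; then G at read A[15]=read B[12]. Since dp[15][17] = 11, nothing longer is possible.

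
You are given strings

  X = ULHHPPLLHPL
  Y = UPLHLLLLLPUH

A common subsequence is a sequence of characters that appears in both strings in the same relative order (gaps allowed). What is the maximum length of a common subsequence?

6

Taking U at X[1]=Y[1], L at X[2]=Y[3], H at X[3]=Y[4], L at X[7]=Y[8], L at X[8]=Y[9], H at X[9]=Y[12] gives a common subsequence of length 6. dp[11][12] = 6 confirms this is the maximum.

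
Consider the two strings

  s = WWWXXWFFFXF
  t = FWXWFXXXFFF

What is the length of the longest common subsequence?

7

Let dp[i][j] be the LCS length of the first i characters of s and the first j characters of t. dp[i][j] = dp[i-1][j-1]+1 when the i-th and j-th characters match, else max(dp[i-1][j], dp[i][j-1]).
    ·  F  W  X  W  F  X  X  X  F  F  F
 ·  0  0  0  0  0  0  0  0  0  0  0  0
 W  0  0  1  1  1  1  1  1  1  1  1  1
 W  0  0  1  1  2  2  2  2  2  2  2  2
 W  0  0  1  1  2  2  2  2  2  2  2  2
 X  0  0  1  2  2  2  3  3  3  3  3  3
 X  0  0  1  2  2  2  3  4  4  4  4  4
 W  0  0  1  2  3  3  3  4  4  4  4  4
 F  0  1  1  2  3  4  4  4  4  5  5  5
 F  0  1  1  2  3  4  4  4  4  5  6  6
 F  0  1  1  2  3  4  4  4  4  5  6  7
 X  0  1  1  2  3  4  5  5  5  5  6  7
 F  0  1  1  2  3  4  5  5  5  6  6  7
dp[11][11] = 7. One LCS (by backtracking along matches): WWXXFFF.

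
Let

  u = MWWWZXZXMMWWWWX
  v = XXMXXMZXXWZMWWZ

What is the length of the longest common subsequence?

7

Taking M [1,6] → Z [5,7] → X [6,9] → Z [7,11] → M [10,12] → W [11,13] → W [12,14] gives a common subsequence of length 7. The LCS DP gives dp[15][15] = 7, so this is optimal.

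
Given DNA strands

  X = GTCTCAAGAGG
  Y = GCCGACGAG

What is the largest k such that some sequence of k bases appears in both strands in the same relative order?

Let dp[i][j] be the LCS length of the first i bases of X and the first j bases of Y. dp[i][j] = dp[i-1][j-1]+1 when the i-th and j-th bases match, else max(dp[i-1][j], dp[i][j-1]).
    ·  G  C  C  G  A  C  G  A  G
 ·  0  0  0  0  0  0  0  0  0  0
 G  0  1  1  1  1  1  1  1  1  1
 T  0  1  1  1  1  1  1  1  1  1
 C  0  1  2  2  2  2  2  2  2  2
 T  0  1  2  2  2  2  2  2  2  2
 C  0  1  2  3  3  3  3  3  3  3
 A  0  1  2  3  3  4  4  4  4  4
 A  0  1  2  3  3  4  4  4  5  5
 G  0  1  2  3  4  4  4  5  5  6
 A  0  1  2  3  4  5  5  5  6  6
 G  0  1  2  3  4  5  5  6  6  7
 G  0  1  2  3  4  5  5  6  6  7
dp[11][9] = 7. One LCS (by backtracking along matches): GCCAGAG.

7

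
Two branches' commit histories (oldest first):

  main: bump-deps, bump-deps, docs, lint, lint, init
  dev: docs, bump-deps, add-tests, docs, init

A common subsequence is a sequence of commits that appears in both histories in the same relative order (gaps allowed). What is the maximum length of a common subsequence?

3

Taking bump-deps (main #1, dev #2), docs (main #3, dev #4), init (main #6, dev #5) gives a common subsequence of length 3, and the DP table's final entry dp[6][5] is also 3, so no common subsequence is longer.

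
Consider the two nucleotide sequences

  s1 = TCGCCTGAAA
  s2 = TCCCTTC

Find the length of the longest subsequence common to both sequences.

Pick T at s1[1]=s2[1]; then C at s1[2]=s2[2]; then C at s1[4]=s2[3]; then C at s1[5]=s2[4]; then T at s1[6]=s2[6]; all 5 bases appear in both, in order. The LCS DP gives dp[10][7] = 5, so this is optimal.

5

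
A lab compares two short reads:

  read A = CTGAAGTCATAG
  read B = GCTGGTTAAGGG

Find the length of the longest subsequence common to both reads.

8

Pick C [1,2]; then T [2,3]; then G [3,4]; then G [6,5]; then T [7,7]; then A [9,8]; then A [11,9]; then G [12,12]; all 8 bases appear in both, in order. Since dp[12][12] = 8, nothing longer is possible.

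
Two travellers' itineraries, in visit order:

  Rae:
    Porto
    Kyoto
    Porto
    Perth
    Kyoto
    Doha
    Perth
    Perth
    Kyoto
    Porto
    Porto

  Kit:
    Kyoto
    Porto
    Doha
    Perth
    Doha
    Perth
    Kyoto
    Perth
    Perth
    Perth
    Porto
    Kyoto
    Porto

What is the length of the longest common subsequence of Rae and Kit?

8

Pick Kyoto at Rae[2]=Kit[1], then Porto at Rae[3]=Kit[2], then Perth at Rae[4]=Kit[6], then Kyoto at Rae[5]=Kit[7], then Perth at Rae[7]=Kit[9], then Perth at Rae[8]=Kit[10], then Kyoto at Rae[9]=Kit[12], then Porto at Rae[11]=Kit[13]; all 8 stops appear in both, in order. dp[11][13] = 8 confirms this is the maximum.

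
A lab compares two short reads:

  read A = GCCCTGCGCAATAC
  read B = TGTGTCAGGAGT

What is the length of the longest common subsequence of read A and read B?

7

One common subsequence of length 7: G at read A[1]=read B[2], then T at read A[5]=read B[3], then G at read A[6]=read B[4], then C at read A[7]=read B[6], then G at read A[8]=read B[9], then A at read A[10]=read B[10], then T at read A[12]=read B[12], and the DP table's final entry dp[14][12] is also 7, so no common subsequence is longer.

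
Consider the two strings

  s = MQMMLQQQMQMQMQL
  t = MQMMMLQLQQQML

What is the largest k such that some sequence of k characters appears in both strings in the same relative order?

Match M [1,1], Q [2,2], M [3,4], M [4,5], L [5,6], Q [6,7], Q [8,9], Q [10,10], Q [12,11], M [13,12], L [15,13] — 11 characters in the same relative order in both. The LCS DP gives dp[15][13] = 11, so this is optimal.

11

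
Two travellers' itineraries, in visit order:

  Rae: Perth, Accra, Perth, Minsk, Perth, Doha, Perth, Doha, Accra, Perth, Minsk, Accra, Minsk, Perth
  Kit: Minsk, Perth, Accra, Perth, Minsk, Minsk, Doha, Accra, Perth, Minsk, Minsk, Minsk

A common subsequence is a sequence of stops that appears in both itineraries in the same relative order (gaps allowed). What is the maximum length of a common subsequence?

One common subsequence of length 9: Perth [1,2] → Accra [2,3] → Perth [3,4] → Minsk [4,6] → Doha [8,7] → Accra [9,8] → Perth [10,9] → Minsk [11,11] → Minsk [13,12]. The LCS DP gives dp[14][12] = 9, so this is optimal.

9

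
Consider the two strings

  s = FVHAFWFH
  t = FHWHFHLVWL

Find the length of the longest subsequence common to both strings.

5

Let dp[i][j] be the LCS length of the first i characters of s and the first j characters of t. dp[i][j] = dp[i-1][j-1]+1 when the i-th and j-th characters match, else max(dp[i-1][j], dp[i][j-1]).
    ·  F  H  W  H  F  H  L  V  W  L
 ·  0  0  0  0  0  0  0  0  0  0  0
 F  0  1  1  1  1  1  1  1  1  1  1
 V  0  1  1  1  1  1  1  1  2  2  2
 H  0  1  2  2  2  2  2  2  2  2  2
 A  0  1  2  2  2  2  2  2  2  2  2
 F  0  1  2  2  2  3  3  3  3  3  3
 W  0  1  2  3  3  3  3  3  3  4  4
 F  0  1  2  3  3  4  4  4  4  4  4
 H  0  1  2  3  4  4  5  5  5  5  5
dp[8][10] = 5. One LCS (by backtracking along matches): FHWFH.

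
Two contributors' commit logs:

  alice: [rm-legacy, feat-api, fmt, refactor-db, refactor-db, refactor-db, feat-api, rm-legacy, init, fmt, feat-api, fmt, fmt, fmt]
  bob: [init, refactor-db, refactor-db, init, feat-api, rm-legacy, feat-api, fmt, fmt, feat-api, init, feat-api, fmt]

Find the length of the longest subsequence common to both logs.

8

Taking refactor-db [4,2], refactor-db [5,3], feat-api [7,5], rm-legacy [8,6], feat-api [11,7], fmt [12,8], fmt [13,9], fmt [14,13] gives a common subsequence of length 8. The LCS DP gives dp[14][13] = 8, so this is optimal.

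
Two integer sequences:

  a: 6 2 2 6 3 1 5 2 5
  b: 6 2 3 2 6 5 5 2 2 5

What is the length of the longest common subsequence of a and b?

Taking 6 at a[1]=b[1]; then 2 at a[2]=b[2]; then 2 at a[3]=b[4]; then 6 at a[4]=b[5]; then 5 at a[7]=b[7]; then 2 at a[8]=b[9]; then 5 at a[9]=b[10] gives a common subsequence of length 7. dp[9][10] = 7 confirms this is the maximum.

7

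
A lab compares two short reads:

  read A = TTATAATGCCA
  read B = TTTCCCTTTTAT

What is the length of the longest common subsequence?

6

Taking T [1,1], T [2,2], T [4,3], C [9,5], C [10,6], A [11,11] gives a common subsequence of length 6. Since dp[11][12] = 6, nothing longer is possible.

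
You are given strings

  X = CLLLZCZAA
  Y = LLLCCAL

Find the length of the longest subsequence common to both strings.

5

Let dp[i][j] be the LCS length of the first i characters of X and the first j characters of Y. dp[i][j] = dp[i-1][j-1]+1 when the i-th and j-th characters match, else max(dp[i-1][j], dp[i][j-1]).
    ·  L  L  L  C  C  A  L
 ·  0  0  0  0  0  0  0  0
 C  0  0  0  0  1  1  1  1
 L  0  1  1  1  1  1  1  2
 L  0  1  2  2  2  2  2  2
 L  0  1  2  3  3  3  3  3
 Z  0  1  2  3  3  3  3  3
 C  0  1  2  3  4  4  4  4
 Z  0  1  2  3  4  4  4  4
 A  0  1  2  3  4  4  5  5
 A  0  1  2  3  4  4  5  5
dp[9][7] = 5. One LCS (by backtracking along matches): LLLCA.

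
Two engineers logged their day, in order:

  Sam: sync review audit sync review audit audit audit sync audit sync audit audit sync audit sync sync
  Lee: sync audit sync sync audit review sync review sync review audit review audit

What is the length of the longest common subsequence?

Pick sync at Sam[1]=Lee[1], then audit at Sam[3]=Lee[2], then sync at Sam[4]=Lee[4], then review at Sam[5]=Lee[6], then sync at Sam[9]=Lee[7], then sync at Sam[11]=Lee[9], then audit at Sam[12]=Lee[11], then audit at Sam[15]=Lee[13]; all 8 tasks appear in both, in order. dp[17][13] = 8 confirms this is the maximum.

8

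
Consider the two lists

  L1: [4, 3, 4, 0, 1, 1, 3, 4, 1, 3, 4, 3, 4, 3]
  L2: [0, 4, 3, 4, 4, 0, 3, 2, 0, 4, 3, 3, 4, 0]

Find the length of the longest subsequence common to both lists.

9

One common subsequence of length 9: 4 (L1 #1, L2 #2) → 3 (L1 #2, L2 #3) → 4 (L1 #3, L2 #5) → 0 (L1 #4, L2 #6) → 3 (L1 #7, L2 #7) → 4 (L1 #8, L2 #10) → 3 (L1 #10, L2 #11) → 3 (L1 #12, L2 #12) → 4 (L1 #13, L2 #13). Since dp[14][14] = 9, nothing longer is possible.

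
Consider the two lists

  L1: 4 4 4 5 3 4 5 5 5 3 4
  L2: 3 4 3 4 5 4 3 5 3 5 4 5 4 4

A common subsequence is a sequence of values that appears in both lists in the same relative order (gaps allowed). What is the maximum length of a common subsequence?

8

Taking 4 at L1[1]=L2[2]; then 4 at L1[2]=L2[4]; then 4 at L1[3]=L2[6]; then 5 at L1[4]=L2[8]; then 3 at L1[5]=L2[9]; then 4 at L1[6]=L2[11]; then 5 at L1[7]=L2[12]; then 4 at L1[11]=L2[14] gives a common subsequence of length 8. dp[11][14] = 8 confirms this is the maximum.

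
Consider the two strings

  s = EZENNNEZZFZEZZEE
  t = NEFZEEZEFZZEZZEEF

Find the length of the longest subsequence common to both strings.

One common subsequence of length 12: E at s[1]=t[2], Z at s[2]=t[4], E at s[3]=t[5], E at s[7]=t[6], Z at s[8]=t[7], Z at s[9]=t[10], Z at s[11]=t[11], E at s[12]=t[12], Z at s[13]=t[13], Z at s[14]=t[14], E at s[15]=t[15], E at s[16]=t[16]. Since dp[16][17] = 12, nothing longer is possible.

12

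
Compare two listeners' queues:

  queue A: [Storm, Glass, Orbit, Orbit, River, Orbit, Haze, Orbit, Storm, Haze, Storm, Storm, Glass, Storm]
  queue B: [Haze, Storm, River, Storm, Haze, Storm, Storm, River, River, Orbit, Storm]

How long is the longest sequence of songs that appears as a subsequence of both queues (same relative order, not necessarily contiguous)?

7

One common subsequence of length 7: Storm [1,2], River [5,3], Storm [9,4], Haze [10,5], Storm [11,6], Storm [12,7], Storm [14,11]. The LCS DP gives dp[14][11] = 7, so this is optimal.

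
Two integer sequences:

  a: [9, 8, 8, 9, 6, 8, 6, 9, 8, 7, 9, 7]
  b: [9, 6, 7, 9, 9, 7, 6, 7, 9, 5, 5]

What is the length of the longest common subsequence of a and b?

5

Let dp[i][j] be the LCS length of the first i values of a and the first j values of b. dp[i][j] = dp[i-1][j-1]+1 when the i-th and j-th values match, else max(dp[i-1][j], dp[i][j-1]).
    ·  9  6  7  9  9  7  6  7  9  5  5
 ·  0  0  0  0  0  0  0  0  0  0  0  0
 9  0  1  1  1  1  1  1  1  1  1  1  1
 8  0  1  1  1  1  1  1  1  1  1  1  1
 8  0  1  1  1  1  1  1  1  1  1  1  1
 9  0  1  1  1  2  2  2  2  2  2  2  2
 6  0  1  2  2  2  2  2  3  3  3  3  3
 8  0  1  2  2  2  2  2  3  3  3  3  3
 6  0  1  2  2  2  2  2  3  3  3  3  3
 9  0  1  2  2  3  3  3  3  3  4  4  4
 8  0  1  2  2  3  3  3  3  3  4  4  4
 7  0  1  2  3  3  3  4  4  4  4  4  4
 9  0  1  2  3  4  4  4  4  4  5  5  5
 7  0  1  2  3  4  4  5  5  5  5  5  5
dp[12][11] = 5. One LCS (by backtracking along matches): 9, 9, 6, 7, 9.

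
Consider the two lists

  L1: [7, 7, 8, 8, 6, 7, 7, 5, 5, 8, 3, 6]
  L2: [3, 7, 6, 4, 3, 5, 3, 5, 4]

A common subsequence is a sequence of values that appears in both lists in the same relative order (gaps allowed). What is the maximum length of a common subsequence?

Let dp[i][j] be the LCS length of the first i values of L1 and the first j values of L2. dp[i][j] = dp[i-1][j-1]+1 when the i-th and j-th values match, else max(dp[i-1][j], dp[i][j-1]).
    ·  3  7  6  4  3  5  3  5  4
 ·  0  0  0  0  0  0  0  0  0  0
 7  0  0  1  1  1  1  1  1  1  1
 7  0  0  1  1  1  1  1  1  1  1
 8  0  0  1  1  1  1  1  1  1  1
 8  0  0  1  1  1  1  1  1  1  1
 6  0  0  1  2  2  2  2  2  2  2
 7  0  0  1  2  2  2  2  2  2  2
 7  0  0  1  2  2  2  2  2  2  2
 5  0  0  1  2  2  2  3  3  3  3
 5  0  0  1  2  2  2  3  3  4  4
 8  0  0  1  2  2  2  3  3  4  4
 3  0  1  1  2  2  3  3  4  4  4
 6  0  1  1  2  2  3  3  4  4  4
dp[12][9] = 4. One LCS (by backtracking along matches): 7, 6, 5, 5.

4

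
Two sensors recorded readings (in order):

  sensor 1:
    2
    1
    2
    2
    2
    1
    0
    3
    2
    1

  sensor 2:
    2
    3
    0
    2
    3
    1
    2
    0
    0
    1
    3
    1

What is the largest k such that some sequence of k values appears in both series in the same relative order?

Taking 2 [1,4], 1 [2,6], 2 [3,7], 1 [6,10], 3 [8,11], 1 [10,12] gives a common subsequence of length 6. The LCS DP gives dp[10][12] = 6, so this is optimal.

6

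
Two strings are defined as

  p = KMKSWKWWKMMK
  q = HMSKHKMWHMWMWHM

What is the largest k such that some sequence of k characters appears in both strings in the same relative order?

7

Pick M at p[2]=q[2], then K at p[3]=q[4], then K at p[6]=q[6], then W at p[7]=q[8], then W at p[8]=q[11], then M at p[10]=q[12], then M at p[11]=q[15]; all 7 characters appear in both, in order, and the DP table's final entry dp[12][15] is also 7, so no common subsequence is longer.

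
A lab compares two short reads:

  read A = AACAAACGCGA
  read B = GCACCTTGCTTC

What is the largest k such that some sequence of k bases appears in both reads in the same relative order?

Let dp[i][j] be the LCS length of the first i bases of read A and the first j bases of read B. dp[i][j] = dp[i-1][j-1]+1 when the i-th and j-th bases match, else max(dp[i-1][j], dp[i][j-1]).
    ·  G  C  A  C  C  T  T  G  C  T  T  C
 ·  0  0  0  0  0  0  0  0  0  0  0  0  0
 A  0  0  0  1  1  1  1  1  1  1  1  1  1
 A  0  0  0  1  1  1  1  1  1  1  1  1  1
 C  0  0  1  1  2  2  2  2  2  2  2  2  2
 A  0  0  1  2  2  2  2  2  2  2  2  2  2
 A  0  0  1  2  2  2  2  2  2  2  2  2  2
 A  0  0  1  2  2  2  2  2  2  2  2  2  2
 C  0  0  1  2  3  3  3  3  3  3  3  3  3
 G  0  1  1  2  3  3  3  3  4  4  4  4  4
 C  0  1  2  2  3  4  4  4  4  5  5  5  5
 G  0  1  2  2  3  4  4  4  5  5  5  5  5
 A  0  1  2  3  3  4  4  4  5  5  5  5  5
dp[11][12] = 5. One LCS (by backtracking along matches): ACCGC.

5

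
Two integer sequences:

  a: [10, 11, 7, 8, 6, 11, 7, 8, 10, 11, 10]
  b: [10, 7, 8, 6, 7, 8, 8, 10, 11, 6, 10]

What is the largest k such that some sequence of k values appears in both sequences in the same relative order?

9

Let dp[i][j] be the LCS length of the first i values of a and the first j values of b. dp[i][j] = dp[i-1][j-1]+1 when the i-th and j-th values match, else max(dp[i-1][j], dp[i][j-1]).
    · 10  7  8  6  7  8  8 10 11  6 10
 ·  0  0  0  0  0  0  0  0  0  0  0  0
10  0  1  1  1  1  1  1  1  1  1  1  1
11  0  1  1  1  1  1  1  1  1  2  2  2
 7  0  1  2  2  2  2  2  2  2  2  2  2
 8  0  1  2  3  3  3  3  3  3  3  3  3
 6  0  1  2  3  4  4  4  4  4  4  4  4
11  0  1  2  3  4  4  4  4  4  5  5  5
 7  0  1  2  3  4  5  5  5  5  5  5  5
 8  0  1  2  3  4  5  6  6  6  6  6  6
10  0  1  2  3  4  5  6  6  7  7  7  7
11  0  1  2  3  4  5  6  6  7  8  8  8
10  0  1  2  3  4  5  6  6  7  8  8  9
dp[11][11] = 9. One LCS (by backtracking along matches): 10, 7, 8, 6, 7, 8, 10, 11, 10.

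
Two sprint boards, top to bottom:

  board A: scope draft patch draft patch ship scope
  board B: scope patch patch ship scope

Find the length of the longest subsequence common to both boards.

5

Pick scope at board A[1]=board B[1], patch at board A[3]=board B[2], patch at board A[5]=board B[3], ship at board A[6]=board B[4], scope at board A[7]=board B[5]; all 5 tasks appear in both, in order. dp[7][5] = 5 confirms this is the maximum.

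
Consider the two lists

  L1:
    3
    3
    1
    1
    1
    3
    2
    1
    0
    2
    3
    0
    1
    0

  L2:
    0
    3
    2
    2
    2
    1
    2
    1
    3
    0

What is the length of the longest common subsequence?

6

Let dp[i][j] be the LCS length of the first i values of L1 and the first j values of L2. dp[i][j] = dp[i-1][j-1]+1 when the i-th and j-th values match, else max(dp[i-1][j], dp[i][j-1]).
    ·  0  3  2  2  2  1  2  1  3  0
 ·  0  0  0  0  0  0  0  0  0  0  0
 3  0  0  1  1  1  1  1  1  1  1  1
 3  0  0  1  1  1  1  1  1  1  2  2
 1  0  0  1  1  1  1  2  2  2  2  2
 1  0  0  1  1  1  1  2  2  3  3  3
 1  0  0  1  1  1  1  2  2  3  3  3
 3  0  0  1  1  1  1  2  2  3  4  4
 2  0  0  1  2  2  2  2  3  3  4  4
 1  0  0  1  2  2  2  3  3  4  4  4
 0  0  1  1  2  2  2  3  3  4  4  5
 2  0  1  1  2  3  3  3  4  4  4  5
 3  0  1  2  2  3  3  3  4  4  5  5
 0  0  1  2  2  3  3  3  4  4  5  6
 1  0  1  2  2  3  3  4  4  5  5  6
 0  0  1  2  2  3  3  4  4  5  5  6
dp[14][10] = 6. One LCS (by backtracking along matches): 3, 1, 2, 1, 3, 0.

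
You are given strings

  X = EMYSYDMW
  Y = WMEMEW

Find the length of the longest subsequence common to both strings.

One common subsequence of length 3: E (X #1, Y #3), M (X #2, Y #4), W (X #8, Y #6), and the DP table's final entry dp[8][6] is also 3, so no common subsequence is longer.

3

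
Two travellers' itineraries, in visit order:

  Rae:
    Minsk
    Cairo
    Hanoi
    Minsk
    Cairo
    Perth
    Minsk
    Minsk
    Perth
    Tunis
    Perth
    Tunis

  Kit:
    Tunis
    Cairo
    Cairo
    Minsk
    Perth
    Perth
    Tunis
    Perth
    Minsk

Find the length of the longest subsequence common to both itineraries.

6

Taking Cairo (Rae #2, Kit #3) → Minsk (Rae #4, Kit #4) → Perth (Rae #6, Kit #5) → Perth (Rae #9, Kit #6) → Tunis (Rae #10, Kit #7) → Perth (Rae #11, Kit #8) gives a common subsequence of length 6. dp[12][9] = 6 confirms this is the maximum.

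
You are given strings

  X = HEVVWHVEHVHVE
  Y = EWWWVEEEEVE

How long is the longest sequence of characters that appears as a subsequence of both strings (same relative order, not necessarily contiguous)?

Taking E [2,1], then W [5,4], then V [7,5], then E [8,9], then V [12,10], then E [13,11] gives a common subsequence of length 6. Since dp[13][11] = 6, nothing longer is possible.

6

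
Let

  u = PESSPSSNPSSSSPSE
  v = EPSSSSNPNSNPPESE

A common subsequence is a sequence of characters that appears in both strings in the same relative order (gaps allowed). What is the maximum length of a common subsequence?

11

One common subsequence of length 11: P at u[1]=v[2], then S at u[3]=v[3], then S at u[4]=v[4], then S at u[6]=v[5], then S at u[7]=v[6], then N at u[8]=v[7], then P at u[9]=v[8], then S at u[10]=v[10], then P at u[14]=v[13], then S at u[15]=v[15], then E at u[16]=v[16]. Since dp[16][16] = 11, nothing longer is possible.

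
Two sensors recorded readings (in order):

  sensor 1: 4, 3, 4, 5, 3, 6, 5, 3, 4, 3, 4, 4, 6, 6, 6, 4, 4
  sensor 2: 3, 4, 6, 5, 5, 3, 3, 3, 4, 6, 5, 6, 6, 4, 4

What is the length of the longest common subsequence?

12

Match 3 at sensor 1[2]=sensor 2[1] → 4 at sensor 1[3]=sensor 2[2] → 5 at sensor 1[4]=sensor 2[5] → 3 at sensor 1[5]=sensor 2[6] → 3 at sensor 1[8]=sensor 2[7] → 3 at sensor 1[10]=sensor 2[8] → 4 at sensor 1[12]=sensor 2[9] → 6 at sensor 1[13]=sensor 2[10] → 6 at sensor 1[14]=sensor 2[12] → 6 at sensor 1[15]=sensor 2[13] → 4 at sensor 1[16]=sensor 2[14] → 4 at sensor 1[17]=sensor 2[15] — 12 values in the same relative order in both. Since dp[17][15] = 12, nothing longer is possible.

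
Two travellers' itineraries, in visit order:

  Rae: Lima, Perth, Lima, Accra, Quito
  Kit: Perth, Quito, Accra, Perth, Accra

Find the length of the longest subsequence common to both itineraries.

Pick Perth at Rae[2]=Kit[4], Accra at Rae[4]=Kit[5]; all 2 stops appear in both, in order. Since dp[5][5] = 2, nothing longer is possible.

2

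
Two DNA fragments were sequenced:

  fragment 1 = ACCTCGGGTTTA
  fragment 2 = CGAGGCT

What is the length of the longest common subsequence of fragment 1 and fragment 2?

Taking C [5,1], then G [6,2], then G [7,4], then G [8,5], then T [11,7] gives a common subsequence of length 5. dp[12][7] = 5 confirms this is the maximum.

5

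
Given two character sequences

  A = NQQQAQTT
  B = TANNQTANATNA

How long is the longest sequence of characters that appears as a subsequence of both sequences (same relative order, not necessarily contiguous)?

4

Pick N at A[1]=B[4]; then Q at A[2]=B[5]; then A at A[5]=B[9]; then T at A[7]=B[10]; all 4 characters appear in both, in order. The LCS DP gives dp[8][12] = 4, so this is optimal.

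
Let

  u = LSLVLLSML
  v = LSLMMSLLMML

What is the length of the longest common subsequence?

One common subsequence of length 7: L [1,1], S [2,2], L [3,3], L [5,7], L [6,8], M [8,10], L [9,11]. The LCS DP gives dp[9][11] = 7, so this is optimal.

7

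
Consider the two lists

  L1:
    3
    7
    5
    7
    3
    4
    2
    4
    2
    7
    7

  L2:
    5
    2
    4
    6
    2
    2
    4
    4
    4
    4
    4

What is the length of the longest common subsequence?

4

Match 5 at L1[3]=L2[1] → 4 at L1[6]=L2[3] → 2 at L1[7]=L2[6] → 4 at L1[8]=L2[11] — 4 values in the same relative order in both. Since dp[11][11] = 4, nothing longer is possible.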